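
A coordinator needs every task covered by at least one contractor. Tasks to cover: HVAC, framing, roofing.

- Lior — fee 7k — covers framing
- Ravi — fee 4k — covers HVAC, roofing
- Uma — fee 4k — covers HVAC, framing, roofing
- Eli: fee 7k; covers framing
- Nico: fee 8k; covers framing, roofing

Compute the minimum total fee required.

4

This is an integer covering problem.
Uma alone covers HVAC, framing, roofing — every task.
Total fee: 4.
No cover costs less than 4.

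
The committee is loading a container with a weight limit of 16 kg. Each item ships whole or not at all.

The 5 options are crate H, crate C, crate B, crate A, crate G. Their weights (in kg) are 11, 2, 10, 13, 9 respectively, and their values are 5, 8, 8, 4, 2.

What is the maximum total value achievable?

Treat it as a binary knapsack problem.
Take crate C and crate B: weight 2 + 10 = 12 ≤ 16, value 8 + 8 = 16.
No other feasible combination does better.

16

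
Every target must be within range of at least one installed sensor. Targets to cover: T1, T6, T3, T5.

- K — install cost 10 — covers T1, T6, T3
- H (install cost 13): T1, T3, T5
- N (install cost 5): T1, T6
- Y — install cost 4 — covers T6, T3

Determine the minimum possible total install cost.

17

This is a weighted set-cover instance.
The greedy cost-per-new-target heuristic would pick Y, N, and H for 22, but a cheaper cover exists.
Choose H and Y: together they cover T1, T6, T3, T5 — every target.
Total install cost: 13 + 4 = 17.
No cover costs less than 17.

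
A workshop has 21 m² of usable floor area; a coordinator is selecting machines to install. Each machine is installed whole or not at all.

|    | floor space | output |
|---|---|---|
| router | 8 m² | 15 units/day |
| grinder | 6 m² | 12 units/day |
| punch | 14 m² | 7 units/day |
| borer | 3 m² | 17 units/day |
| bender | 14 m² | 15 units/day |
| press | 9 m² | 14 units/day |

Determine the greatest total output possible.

Allowing fractional choices, the relaxed optimum would be about 50.2, but machines are indivisible.
router + grinder + borer: floor space 8 + 6 + 3 = 17 ≤ 21, output 15 + 12 + 17 = 44.
grinder + borer + press: floor space 6 + 3 + 9 = 18 ≤ 21, output 12 + 17 + 14 = 43.
router + borer + press: floor space 8 + 3 + 9 = 20 ≤ 21, output 15 + 17 + 14 = 46.
Best is router, borer, and press with total output 46.

46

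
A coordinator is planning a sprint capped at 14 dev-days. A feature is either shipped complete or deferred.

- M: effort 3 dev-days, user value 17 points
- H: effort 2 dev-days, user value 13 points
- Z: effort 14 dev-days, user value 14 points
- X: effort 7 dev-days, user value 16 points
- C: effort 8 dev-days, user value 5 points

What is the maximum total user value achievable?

46

This is a 0-1 knapsack instance.
Take M, H, and X: effort 3 + 2 + 7 = 12 ≤ 14, user value 17 + 13 + 16 = 46.
No other feasible combination does better.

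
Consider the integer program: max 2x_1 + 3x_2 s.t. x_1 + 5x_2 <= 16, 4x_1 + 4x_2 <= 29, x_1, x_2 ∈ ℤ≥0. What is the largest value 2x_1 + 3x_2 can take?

16

The continuous relaxation peaks at (5.06, 2.19) with value 16.69; rounding to a feasible lattice point costs some objective.
(x_1,x_2)=(5,2): 1·5+5·2=15≤16, 4·5+4·2=28≤29, objective 16.
(x_1,x_2)=(6,1): 1·6+5·1=11≤16, 4·6+4·1=28≤29, objective 15.
(x_1,x_2)=(4,2): 1·4+5·2=14≤16, 4·4+4·2=24≤29, objective 14.
Maximum is 16 at (x_1,x_2)=(5,2).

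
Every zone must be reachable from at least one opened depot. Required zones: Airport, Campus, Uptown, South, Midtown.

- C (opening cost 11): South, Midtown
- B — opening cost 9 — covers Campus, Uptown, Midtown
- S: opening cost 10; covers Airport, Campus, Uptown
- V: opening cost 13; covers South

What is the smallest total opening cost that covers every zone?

21

This is an integer covering problem.
The greedy cost-per-new-zone heuristic would pick B, S, and C for 30, but a cheaper cover exists.
Choose C and S: together they cover Airport, Campus, Uptown, South, Midtown — every zone.
Total opening cost: 11 + 10 = 21.
No cover costs less than 21.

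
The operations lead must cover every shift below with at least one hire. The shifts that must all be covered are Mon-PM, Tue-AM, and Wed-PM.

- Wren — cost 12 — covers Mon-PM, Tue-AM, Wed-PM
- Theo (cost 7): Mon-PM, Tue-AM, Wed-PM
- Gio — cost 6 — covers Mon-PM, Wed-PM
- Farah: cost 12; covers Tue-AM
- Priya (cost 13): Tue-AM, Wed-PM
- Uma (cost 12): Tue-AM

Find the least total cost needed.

Theo alone covers Mon-PM, Tue-AM, Wed-PM — every shift.
Total cost: 7.
No cover costs less than 7.

7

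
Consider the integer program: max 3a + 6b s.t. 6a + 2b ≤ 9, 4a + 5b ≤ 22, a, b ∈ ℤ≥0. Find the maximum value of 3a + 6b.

24

Relaxing integrality, the LP optimum is 26.40 at (a,b) = (0, 4.4), which is not an integer point.
(a,b)=(0,4) is feasible, giving 24.
(a,b)=(0,3) is feasible, giving 18.
Maximum is 24 at (a,b)=(0,4).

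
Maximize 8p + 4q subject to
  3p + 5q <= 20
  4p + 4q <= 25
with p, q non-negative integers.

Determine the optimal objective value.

Relaxing integrality, the LP optimum is 50.00 at (p,q) = (6.25, 0), which is not an integer point.
(p,q)=(6,0): 3·6+5·0=18≤20, 4·6+4·0=24≤25, objective 48.
(p,q)=(5,1): 3·5+5·1=20≤20, 4·5+4·1=24≤25, objective 44.
Maximum is 48 at (p,q)=(6,0).

48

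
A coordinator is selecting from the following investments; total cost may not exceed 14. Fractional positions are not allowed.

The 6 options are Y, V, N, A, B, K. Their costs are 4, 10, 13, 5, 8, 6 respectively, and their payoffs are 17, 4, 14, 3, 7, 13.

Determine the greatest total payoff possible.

Y + V: cost 4 + 10 = 14 ≤ 14, payoff 17 + 4 = 21.
Y + B: cost 4 + 8 = 12 ≤ 14, payoff 17 + 7 = 24.
Y + K: cost 4 + 6 = 10 ≤ 14, payoff 17 + 13 = 30.
Best is Y and K with total payoff 30.

30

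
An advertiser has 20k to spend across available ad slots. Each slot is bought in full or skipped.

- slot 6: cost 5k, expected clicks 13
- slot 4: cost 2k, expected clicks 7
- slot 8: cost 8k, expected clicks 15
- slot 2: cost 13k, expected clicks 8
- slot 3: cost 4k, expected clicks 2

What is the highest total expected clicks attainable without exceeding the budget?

37

Take slot 6, slot 4, slot 8, and slot 3: cost 5 + 2 + 8 + 4 = 19 ≤ 20, expected clicks 13 + 7 + 15 + 2 = 37.
No other feasible combination does better.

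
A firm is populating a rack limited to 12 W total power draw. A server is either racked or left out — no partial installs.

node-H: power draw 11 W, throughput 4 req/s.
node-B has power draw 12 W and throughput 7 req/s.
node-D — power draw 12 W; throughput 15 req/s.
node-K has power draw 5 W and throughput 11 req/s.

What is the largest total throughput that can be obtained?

Allowing fractional choices, the relaxed optimum would be about 19.8, but servers are indivisible.
node-K: power draw 5 ≤ 12, throughput 11.
node-D: power draw 12 ≤ 12, throughput 15.
Best is node-D with total throughput 15.

15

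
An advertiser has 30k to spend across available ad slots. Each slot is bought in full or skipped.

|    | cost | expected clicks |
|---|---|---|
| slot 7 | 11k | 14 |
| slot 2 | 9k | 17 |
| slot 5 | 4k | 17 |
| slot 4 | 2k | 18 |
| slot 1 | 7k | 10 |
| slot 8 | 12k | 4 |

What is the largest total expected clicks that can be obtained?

Treat it as a binary knapsack problem.
slot 2 + slot 5 + slot 4 + slot 1: cost 9 + 4 + 2 + 7 = 22 ≤ 30, expected clicks 17 + 17 + 18 + 10 = 62.
slot 7 + slot 2 + slot 5 + slot 4: cost 11 + 9 + 4 + 2 = 26 ≤ 30, expected clicks 14 + 17 + 17 + 18 = 66.
Best is slot 7, slot 2, slot 5, and slot 4 with total expected clicks 66.

66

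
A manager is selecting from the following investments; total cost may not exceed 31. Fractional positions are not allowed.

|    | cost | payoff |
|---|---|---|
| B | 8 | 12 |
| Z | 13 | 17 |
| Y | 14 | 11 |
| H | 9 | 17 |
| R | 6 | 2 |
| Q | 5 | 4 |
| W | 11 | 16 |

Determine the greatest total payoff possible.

Treat it as a binary knapsack problem.
Allowing fractional choices, the relaxed optimum would be about 48.9, but investments are indivisible.
B + Y + H: cost 8 + 14 + 9 = 31 ≤ 31, payoff 12 + 11 + 17 = 40.
B + H + W: cost 8 + 9 + 11 = 28 ≤ 31, payoff 12 + 17 + 16 = 45.
B + Z + H: cost 8 + 13 + 9 = 30 ≤ 31, payoff 12 + 17 + 17 = 46.
Best is B, Z, and H with total payoff 46.

46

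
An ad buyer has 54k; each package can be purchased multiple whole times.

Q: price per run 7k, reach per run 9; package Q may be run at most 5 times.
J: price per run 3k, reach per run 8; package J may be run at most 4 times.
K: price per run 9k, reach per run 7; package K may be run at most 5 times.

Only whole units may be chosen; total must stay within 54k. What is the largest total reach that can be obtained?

77

This is a bounded integer knapsack.
J has the best ratio (8/3); taking only J gives at most 4×8 = 32 (stopped by the supply cap of 4).
Mixing does better — 5×Q and 4×J: price 47 ≤ 54, reach 5·9 + 4·8 = 77.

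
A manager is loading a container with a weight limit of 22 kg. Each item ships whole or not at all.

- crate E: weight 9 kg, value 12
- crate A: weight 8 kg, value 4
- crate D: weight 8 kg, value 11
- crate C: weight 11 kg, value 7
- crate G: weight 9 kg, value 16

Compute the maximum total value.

28

crate D + crate G: weight 8 + 9 = 17 ≤ 22, value 11 + 16 = 27.
crate E + crate G: weight 9 + 9 = 18 ≤ 22, value 12 + 16 = 28.
crate E + crate D: weight 9 + 8 = 17 ≤ 22, value 12 + 11 = 23.
Best is crate E and crate G with total value 28.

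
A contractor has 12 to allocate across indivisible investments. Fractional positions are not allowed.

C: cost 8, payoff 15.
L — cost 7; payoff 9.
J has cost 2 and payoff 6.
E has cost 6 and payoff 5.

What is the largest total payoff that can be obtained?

Allowing fractional choices, the relaxed optimum would be about 23.6, but investments are indivisible.
C: cost 8 ≤ 12, payoff 15.
C + J: cost 8 + 2 = 10 ≤ 12, payoff 15 + 6 = 21.
Best is C and J with total payoff 21.

21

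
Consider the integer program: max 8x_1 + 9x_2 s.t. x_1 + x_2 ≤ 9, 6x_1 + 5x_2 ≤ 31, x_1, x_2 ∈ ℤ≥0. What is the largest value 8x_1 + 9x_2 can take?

54

(x_1,x_2)=(0,6): 1·0+1·6=6≤9, 6·0+5·6=30≤31, objective 54.
(x_1,x_2)=(1,5): 1·1+1·5=6≤9, 6·1+5·5=31≤31, objective 53.
(x_1,x_2)=(0,5): 1·0+1·5=5≤9, 6·0+5·5=25≤31, objective 45.
The best lattice point is (0,6), giving 54.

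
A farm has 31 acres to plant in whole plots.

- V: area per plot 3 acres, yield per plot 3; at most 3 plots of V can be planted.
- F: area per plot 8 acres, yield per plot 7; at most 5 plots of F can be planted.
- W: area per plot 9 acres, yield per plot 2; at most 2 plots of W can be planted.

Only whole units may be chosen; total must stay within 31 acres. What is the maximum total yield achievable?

V has the best ratio (3/3); taking only V gives at most 3×3 = 9 (stopped by the supply cap of 3).
Mixing does better — 2×V and 3×F: area 30 ≤ 31, yield 2·3 + 3·7 = 27.

27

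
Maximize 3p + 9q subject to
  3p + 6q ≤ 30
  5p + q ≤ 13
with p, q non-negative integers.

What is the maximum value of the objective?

45

(p,q)=(0,5): 3·0+6·5=30≤30, 5·0+1·5=5≤13, objective 45.
(p,q)=(1,4): 3·1+6·4=27≤30, 5·1+1·4=9≤13, objective 39.
(p,q)=(0,4): 3·0+6·4=24≤30, 5·0+1·4=4≤13, objective 36.
No feasible integer point exceeds 45.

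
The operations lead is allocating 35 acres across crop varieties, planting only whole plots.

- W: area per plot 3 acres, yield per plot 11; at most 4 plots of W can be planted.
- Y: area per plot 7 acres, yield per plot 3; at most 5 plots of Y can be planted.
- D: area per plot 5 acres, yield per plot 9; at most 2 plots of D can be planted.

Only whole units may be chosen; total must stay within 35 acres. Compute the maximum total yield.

65

4×W, 1×Y, and 2×D: area 29 ≤ 35, yield 4·11 + 1·3 + 2·9 = 65.
4×W and 2×D: area 22 ≤ 35, yield 4·11 + 2·9 = 62.
Best is 65.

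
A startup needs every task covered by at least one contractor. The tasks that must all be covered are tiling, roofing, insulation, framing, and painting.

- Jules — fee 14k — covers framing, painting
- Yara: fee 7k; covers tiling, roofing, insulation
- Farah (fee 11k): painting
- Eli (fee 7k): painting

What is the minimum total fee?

Choose Jules and Yara: together they cover tiling, roofing, insulation, framing, painting — every task.
Total fee: 14 + 7 = 21.
No cover costs less than 21.

21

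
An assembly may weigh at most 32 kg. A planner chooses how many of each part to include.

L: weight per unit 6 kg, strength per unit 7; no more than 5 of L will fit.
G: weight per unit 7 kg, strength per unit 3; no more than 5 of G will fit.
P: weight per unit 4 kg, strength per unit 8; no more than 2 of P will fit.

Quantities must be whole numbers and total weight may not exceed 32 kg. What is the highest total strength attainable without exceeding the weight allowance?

4×L and 2×P: weight 32 ≤ 32, strength 4·7 + 2·8 = 44.
3×L and 2×P: weight 26 ≤ 32, strength 3·7 + 2·8 = 37.
Best is 44.

44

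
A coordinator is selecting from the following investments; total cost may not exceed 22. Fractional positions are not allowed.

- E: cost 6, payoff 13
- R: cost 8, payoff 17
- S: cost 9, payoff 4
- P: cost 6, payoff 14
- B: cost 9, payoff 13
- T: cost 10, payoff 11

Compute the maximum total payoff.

44

Allowing fractional choices, the relaxed optimum would be about 46.9, but investments are indivisible.
E + P + B: cost 6 + 6 + 9 = 21 ≤ 22, payoff 13 + 14 + 13 = 40.
E + R + P: cost 6 + 8 + 6 = 20 ≤ 22, payoff 13 + 17 + 14 = 44.
Best is E, R, and P with total payoff 44.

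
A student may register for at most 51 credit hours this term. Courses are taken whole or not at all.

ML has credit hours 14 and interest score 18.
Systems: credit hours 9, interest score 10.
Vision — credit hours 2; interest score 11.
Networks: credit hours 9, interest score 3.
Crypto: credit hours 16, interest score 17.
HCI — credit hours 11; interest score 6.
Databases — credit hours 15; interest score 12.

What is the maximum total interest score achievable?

59

ML + Systems + Vision + Networks + Crypto: credit hours 14 + 9 + 2 + 9 + 16 = 50 ≤ 51, interest score 18 + 10 + 11 + 3 + 17 = 59.
ML + Vision + Crypto + Databases: credit hours 14 + 2 + 16 + 15 = 47 ≤ 51, interest score 18 + 11 + 17 + 12 = 58.
Best is ML, Systems, Vision, Networks, and Crypto with total interest score 59.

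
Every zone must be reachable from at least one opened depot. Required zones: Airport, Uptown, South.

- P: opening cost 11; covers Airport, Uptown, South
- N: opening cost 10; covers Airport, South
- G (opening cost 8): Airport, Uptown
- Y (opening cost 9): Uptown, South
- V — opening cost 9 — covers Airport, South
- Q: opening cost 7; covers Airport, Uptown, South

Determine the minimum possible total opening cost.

7

Q alone covers Airport, Uptown, South — every zone.
Total opening cost: 7.
No cover costs less than 7.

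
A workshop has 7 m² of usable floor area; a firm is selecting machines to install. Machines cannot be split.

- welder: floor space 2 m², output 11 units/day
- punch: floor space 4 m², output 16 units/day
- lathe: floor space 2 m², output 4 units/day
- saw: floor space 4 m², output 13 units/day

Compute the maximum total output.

27

This is an integer program with binary decision variables.
Take welder and punch: floor space 2 + 4 = 6 ≤ 7, output 11 + 16 = 27.
No other feasible combination does better.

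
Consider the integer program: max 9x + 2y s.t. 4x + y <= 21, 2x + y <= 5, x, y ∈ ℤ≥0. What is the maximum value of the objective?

(x,y)=(2,1) is feasible, giving 20.
(x,y)=(2,0) is feasible, giving 18.
(x,y)=(1,2) is feasible, giving 13.
No feasible integer point exceeds 20.

20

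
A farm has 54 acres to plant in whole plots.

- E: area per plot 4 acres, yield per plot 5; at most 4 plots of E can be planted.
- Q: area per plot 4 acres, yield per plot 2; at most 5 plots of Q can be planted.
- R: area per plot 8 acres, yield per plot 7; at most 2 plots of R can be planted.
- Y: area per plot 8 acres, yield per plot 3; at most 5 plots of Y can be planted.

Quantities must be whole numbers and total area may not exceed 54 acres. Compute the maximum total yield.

Take 4×E, 5×Q, and 2×R: area 52 ≤ 54, yield 4·5 + 5·2 + 2·7 = 44.
E has the best ratio (5/4) and is taken to its limit of 4; remaining capacity is filled optimally with the others.

44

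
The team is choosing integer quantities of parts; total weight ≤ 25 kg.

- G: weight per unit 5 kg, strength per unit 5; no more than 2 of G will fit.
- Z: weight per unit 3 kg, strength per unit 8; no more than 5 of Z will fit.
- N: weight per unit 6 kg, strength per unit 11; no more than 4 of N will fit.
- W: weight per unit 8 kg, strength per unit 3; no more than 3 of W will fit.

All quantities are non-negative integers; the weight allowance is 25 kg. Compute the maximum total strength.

5×Z and 1×N: weight 21 ≤ 25, strength 5·8 + 1·11 = 51.
4×Z and 2×N: weight 24 ≤ 25, strength 4·8 + 2·11 = 54.
Best is 54.

54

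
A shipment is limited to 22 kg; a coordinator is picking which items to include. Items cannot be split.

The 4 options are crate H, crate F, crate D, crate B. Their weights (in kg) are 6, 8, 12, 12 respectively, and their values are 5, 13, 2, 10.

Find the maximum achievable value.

This is an integer program with binary decision variables.
Take crate F and crate B: weight 8 + 12 = 20 ≤ 22, value 13 + 10 = 23.
No other feasible combination does better.

23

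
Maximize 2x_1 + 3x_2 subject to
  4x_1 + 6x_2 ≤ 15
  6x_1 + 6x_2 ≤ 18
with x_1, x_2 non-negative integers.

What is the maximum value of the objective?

The continuous relaxation peaks at (0, 2.5) with value 7.50; rounding to a feasible lattice point costs some objective.
(x_1,x_2)=(2,1): 4·2+6·1=14≤15, 6·2+6·1=18≤18, objective 7.
(x_1,x_2)=(3,0): 4·3+6·0=12≤15, 6·3+6·0=18≤18, objective 6.
(x_1,x_2)=(0,2): 4·0+6·2=12≤15, 6·0+6·2=12≤18, objective 6.
(x_1,x_2)=(1,1): 4·1+6·1=10≤15, 6·1+6·1=12≤18, objective 5.
No feasible integer point exceeds 7.

7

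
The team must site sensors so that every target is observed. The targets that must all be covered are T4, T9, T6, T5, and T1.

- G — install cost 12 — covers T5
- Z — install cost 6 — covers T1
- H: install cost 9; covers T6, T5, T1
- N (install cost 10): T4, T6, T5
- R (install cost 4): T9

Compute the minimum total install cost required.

20

The greedy cost-per-new-target heuristic would pick H, R, and N for 23, but a cheaper cover exists.
Choose Z, N, and R: together they cover T4, T9, T6, T5, T1 — every target.
Total install cost: 6 + 10 + 4 = 20.
No cover costs less than 20.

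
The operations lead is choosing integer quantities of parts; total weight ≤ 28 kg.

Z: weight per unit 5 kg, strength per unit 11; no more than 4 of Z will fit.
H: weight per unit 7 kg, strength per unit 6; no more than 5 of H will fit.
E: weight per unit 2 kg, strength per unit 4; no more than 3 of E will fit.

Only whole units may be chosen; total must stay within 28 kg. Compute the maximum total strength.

Z has the best ratio (11/5); taking only Z gives at most 4×11 = 44 (stopped by the supply cap of 4).
Mixing does better — 4×Z and 3×E: weight 26 ≤ 28, strength 4·11 + 3·4 = 56.

56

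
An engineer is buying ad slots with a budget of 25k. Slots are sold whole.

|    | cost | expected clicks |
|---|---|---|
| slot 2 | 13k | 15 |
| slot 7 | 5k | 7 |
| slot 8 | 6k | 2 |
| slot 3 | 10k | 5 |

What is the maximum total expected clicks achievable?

Take slot 2, slot 7, and slot 8: cost 13 + 5 + 6 = 24 ≤ 25, expected clicks 15 + 7 + 2 = 24.
No other feasible combination does better.

24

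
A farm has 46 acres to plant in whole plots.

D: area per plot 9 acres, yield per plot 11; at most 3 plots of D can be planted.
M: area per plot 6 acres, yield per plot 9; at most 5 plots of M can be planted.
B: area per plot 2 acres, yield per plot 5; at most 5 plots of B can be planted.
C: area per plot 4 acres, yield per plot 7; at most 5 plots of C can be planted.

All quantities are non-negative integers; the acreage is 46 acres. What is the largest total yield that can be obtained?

This is a bounded integer knapsack.
Take 3×M, 4×B, and 5×C: area 46 ≤ 46, yield 3·9 + 4·5 + 5·7 = 82.
No other integer combination yields more.

82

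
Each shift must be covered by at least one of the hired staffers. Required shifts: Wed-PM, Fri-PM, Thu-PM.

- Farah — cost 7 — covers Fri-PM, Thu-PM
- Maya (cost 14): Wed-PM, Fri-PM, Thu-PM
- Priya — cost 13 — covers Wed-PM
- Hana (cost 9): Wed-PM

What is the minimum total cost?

This is an integer covering problem.
The greedy cost-per-new-shift heuristic would pick Farah and Hana for 16, but a cheaper cover exists.
Maya alone covers Wed-PM, Fri-PM, Thu-PM — every shift.
Total cost: 14.
No cover costs less than 14.

14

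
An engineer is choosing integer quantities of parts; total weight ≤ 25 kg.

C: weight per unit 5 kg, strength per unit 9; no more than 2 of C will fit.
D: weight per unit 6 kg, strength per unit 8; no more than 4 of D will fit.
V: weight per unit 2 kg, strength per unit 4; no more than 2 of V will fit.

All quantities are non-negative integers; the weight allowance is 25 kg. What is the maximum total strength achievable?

38

1×C, 3×D, and 1×V: weight 25 ≤ 25, strength 1·9 + 3·8 + 1·4 = 37.
2×C, 2×D, and 1×V: weight 24 ≤ 25, strength 2·9 + 2·8 + 1·4 = 38.
Best is 38.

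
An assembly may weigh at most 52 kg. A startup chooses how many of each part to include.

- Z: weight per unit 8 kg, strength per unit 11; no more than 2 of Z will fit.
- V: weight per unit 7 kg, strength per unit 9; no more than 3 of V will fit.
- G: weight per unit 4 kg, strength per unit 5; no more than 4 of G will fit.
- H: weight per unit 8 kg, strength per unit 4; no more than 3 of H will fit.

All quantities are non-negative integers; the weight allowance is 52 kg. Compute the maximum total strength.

Take 2×Z, 3×V, and 3×G: weight 49 ≤ 52, strength 2·11 + 3·9 + 3·5 = 64.
Z has the best ratio (11/8) and is taken to its limit of 2; remaining capacity is filled optimally with the others.

64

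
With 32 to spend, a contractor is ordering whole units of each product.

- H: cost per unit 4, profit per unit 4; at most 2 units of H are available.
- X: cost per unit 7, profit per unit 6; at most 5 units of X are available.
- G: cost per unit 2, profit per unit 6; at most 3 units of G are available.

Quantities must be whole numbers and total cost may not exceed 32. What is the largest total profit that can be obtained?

This is a bounded integer knapsack.
Take 1×H, 3×X, and 3×G: cost 31 ≤ 32, profit 1·4 + 3·6 + 3·6 = 40.
G has the best ratio (6/2) and is taken to its limit of 3; remaining capacity is filled optimally with the others.

40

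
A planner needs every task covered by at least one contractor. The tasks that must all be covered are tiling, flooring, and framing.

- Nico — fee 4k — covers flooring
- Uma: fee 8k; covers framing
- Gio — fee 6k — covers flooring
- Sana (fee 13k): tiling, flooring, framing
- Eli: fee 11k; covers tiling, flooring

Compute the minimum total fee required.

Sana alone covers tiling, flooring, framing — every task.
Total fee: 13.

13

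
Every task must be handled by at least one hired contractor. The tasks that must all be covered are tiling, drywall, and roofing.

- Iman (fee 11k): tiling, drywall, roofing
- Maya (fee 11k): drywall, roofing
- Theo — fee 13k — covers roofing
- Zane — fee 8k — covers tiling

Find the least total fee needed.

11

This is an integer covering problem.
Iman alone covers tiling, drywall, roofing — every task.
Total fee: 11.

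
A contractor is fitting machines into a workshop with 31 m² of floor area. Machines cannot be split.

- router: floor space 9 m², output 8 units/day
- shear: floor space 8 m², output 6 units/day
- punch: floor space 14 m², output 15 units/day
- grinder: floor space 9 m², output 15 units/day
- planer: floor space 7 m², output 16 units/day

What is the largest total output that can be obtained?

Allowing fractional choices, the relaxed optimum would be about 46.9, but machines are indivisible.
punch + grinder + planer: floor space 14 + 9 + 7 = 30 ≤ 31, output 15 + 15 + 16 = 46.
router + grinder + planer: floor space 9 + 9 + 7 = 25 ≤ 31, output 8 + 15 + 16 = 39.
router + punch + planer: floor space 9 + 14 + 7 = 30 ≤ 31, output 8 + 15 + 16 = 39.
Best is punch, grinder, and planer with total output 46.

46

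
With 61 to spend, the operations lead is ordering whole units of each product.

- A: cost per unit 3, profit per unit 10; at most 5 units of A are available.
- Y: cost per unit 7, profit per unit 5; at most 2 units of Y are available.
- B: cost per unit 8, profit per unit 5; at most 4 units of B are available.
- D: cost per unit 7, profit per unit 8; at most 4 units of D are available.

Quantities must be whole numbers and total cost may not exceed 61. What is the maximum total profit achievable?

5×A, 2×B, and 4×D: cost 59 ≤ 61, profit 5·10 + 2·5 + 4·8 = 92.
5×A, 1×Y, 1×B, and 4×D: cost 58 ≤ 61, profit 5·10 + 1·5 + 1·5 + 4·8 = 92.
Best is 92.

92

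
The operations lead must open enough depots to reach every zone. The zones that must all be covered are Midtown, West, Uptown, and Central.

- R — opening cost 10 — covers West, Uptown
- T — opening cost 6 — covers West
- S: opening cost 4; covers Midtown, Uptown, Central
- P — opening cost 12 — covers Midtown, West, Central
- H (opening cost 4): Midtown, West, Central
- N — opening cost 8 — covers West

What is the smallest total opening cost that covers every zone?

8

This is an integer covering problem.
Choose S and H: together they cover Midtown, West, Uptown, Central — every zone.
Total opening cost: 4 + 4 = 8.
No cover costs less than 8.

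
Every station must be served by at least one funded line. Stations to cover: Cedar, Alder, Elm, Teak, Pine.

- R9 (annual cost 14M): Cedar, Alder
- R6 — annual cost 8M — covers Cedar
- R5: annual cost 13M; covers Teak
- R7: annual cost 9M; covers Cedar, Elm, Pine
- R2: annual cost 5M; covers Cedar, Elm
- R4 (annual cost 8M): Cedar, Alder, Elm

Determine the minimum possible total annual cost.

Choose R5, R7, and R4: together they cover Cedar, Alder, Elm, Teak, Pine — every station.
Total annual cost: 13 + 9 + 8 = 30.

30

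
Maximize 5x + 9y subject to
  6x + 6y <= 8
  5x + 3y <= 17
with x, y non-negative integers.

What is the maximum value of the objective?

Relaxing integrality, the LP optimum is 12.00 at (x,y) = (0, 1.33), which is not an integer point.
(x,y)=(0,1): 6·0+6·1=6≤8, 5·0+3·1=3≤17, objective 9.
(x,y)=(1,0): 6·1+6·0=6≤8, 5·1+3·0=5≤17, objective 5.
(x,y)=(0,0): 6·0+6·0=0≤8, 5·0+3·0=0≤17, objective 0.
Maximum is 9 at (x,y)=(0,1).

9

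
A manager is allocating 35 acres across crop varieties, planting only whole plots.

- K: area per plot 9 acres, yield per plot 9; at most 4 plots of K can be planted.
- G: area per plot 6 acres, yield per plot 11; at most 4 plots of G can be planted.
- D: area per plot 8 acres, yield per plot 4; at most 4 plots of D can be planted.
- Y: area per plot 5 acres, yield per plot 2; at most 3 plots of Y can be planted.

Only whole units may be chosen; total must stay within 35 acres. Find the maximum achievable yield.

Take 1×K and 4×G: area 33 ≤ 35, yield 1·9 + 4·11 = 53.
G has the best ratio (11/6) and is taken to its limit of 4; remaining capacity is filled optimally with the others.

53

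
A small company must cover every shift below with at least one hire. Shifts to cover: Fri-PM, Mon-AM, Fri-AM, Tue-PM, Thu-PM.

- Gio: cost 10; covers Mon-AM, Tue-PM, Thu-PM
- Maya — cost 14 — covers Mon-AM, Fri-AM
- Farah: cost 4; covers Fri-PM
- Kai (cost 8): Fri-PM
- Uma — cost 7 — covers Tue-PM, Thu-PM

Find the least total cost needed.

25

This is a weighted set-cover instance.
The greedy cost-per-new-shift heuristic would pick Gio, Farah, and Maya for 28, but a cheaper cover exists.
Choose Maya, Farah, and Uma: together they cover Fri-PM, Mon-AM, Fri-AM, Tue-PM, Thu-PM — every shift.
Total cost: 14 + 4 + 7 = 25.
No cover costs less than 25.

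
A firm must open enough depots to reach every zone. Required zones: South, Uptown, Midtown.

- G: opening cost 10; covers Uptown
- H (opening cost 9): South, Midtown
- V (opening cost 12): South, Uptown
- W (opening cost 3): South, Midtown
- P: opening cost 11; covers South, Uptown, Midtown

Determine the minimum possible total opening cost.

11

The greedy cost-per-new-zone heuristic would pick W and G for 13, but a cheaper cover exists.
P alone covers South, Uptown, Midtown — every zone.
Total opening cost: 11.
No cover costs less than 11.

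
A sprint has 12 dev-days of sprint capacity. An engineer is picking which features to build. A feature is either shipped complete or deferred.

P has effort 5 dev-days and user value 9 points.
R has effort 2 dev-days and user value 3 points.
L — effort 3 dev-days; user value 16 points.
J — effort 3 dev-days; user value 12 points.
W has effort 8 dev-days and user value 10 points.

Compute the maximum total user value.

37

L + J: effort 3 + 3 = 6 ≤ 12, user value 16 + 12 = 28.
P + L + J: effort 5 + 3 + 3 = 11 ≤ 12, user value 9 + 16 + 12 = 37.
R + L + J: effort 2 + 3 + 3 = 8 ≤ 12, user value 3 + 16 + 12 = 31.
Best is P, L, and J with total user value 37.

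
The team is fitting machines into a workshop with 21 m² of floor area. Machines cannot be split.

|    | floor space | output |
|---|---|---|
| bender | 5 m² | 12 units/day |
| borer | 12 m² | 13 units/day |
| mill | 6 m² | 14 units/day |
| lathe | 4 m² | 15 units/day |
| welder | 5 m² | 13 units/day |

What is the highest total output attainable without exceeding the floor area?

Allowing fractional choices, the relaxed optimum would be about 55.1, but machines are indivisible.
bender + mill + lathe + welder: floor space 5 + 6 + 4 + 5 = 20 ≤ 21, output 12 + 14 + 15 + 13 = 54.
bender + mill + lathe: floor space 5 + 6 + 4 = 15 ≤ 21, output 12 + 14 + 15 = 41.
mill + lathe + welder: floor space 6 + 4 + 5 = 15 ≤ 21, output 14 + 15 + 13 = 42.
Best is bender, mill, lathe, and welder with total output 54.

54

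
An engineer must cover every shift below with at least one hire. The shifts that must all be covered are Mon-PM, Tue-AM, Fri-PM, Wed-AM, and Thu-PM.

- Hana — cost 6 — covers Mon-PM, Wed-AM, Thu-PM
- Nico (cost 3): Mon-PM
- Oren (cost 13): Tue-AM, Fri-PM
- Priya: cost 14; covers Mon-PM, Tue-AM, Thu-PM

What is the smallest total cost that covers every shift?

19

Choose Hana and Oren: together they cover Mon-PM, Tue-AM, Fri-PM, Wed-AM, Thu-PM — every shift.
Total cost: 6 + 13 = 19.
No cover costs less than 19.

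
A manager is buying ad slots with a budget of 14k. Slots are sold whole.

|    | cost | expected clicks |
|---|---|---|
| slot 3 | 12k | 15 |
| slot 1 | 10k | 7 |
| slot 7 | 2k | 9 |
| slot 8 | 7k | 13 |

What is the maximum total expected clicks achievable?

slot 3 + slot 7: cost 12 + 2 = 14 ≤ 14, expected clicks 15 + 9 = 24.
slot 7 + slot 8: cost 2 + 7 = 9 ≤ 14, expected clicks 9 + 13 = 22.
slot 1 + slot 7: cost 10 + 2 = 12 ≤ 14, expected clicks 7 + 9 = 16.
Best is slot 3 and slot 7 with total expected clicks 24.

24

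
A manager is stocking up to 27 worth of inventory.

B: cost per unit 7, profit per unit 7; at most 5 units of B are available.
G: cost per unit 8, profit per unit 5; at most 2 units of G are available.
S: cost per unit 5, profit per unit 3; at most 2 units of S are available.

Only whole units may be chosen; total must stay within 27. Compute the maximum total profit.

Take 3×B and 1×S: cost 26 ≤ 27, profit 3·7 + 1·3 = 24.
No other integer combination yields more.

24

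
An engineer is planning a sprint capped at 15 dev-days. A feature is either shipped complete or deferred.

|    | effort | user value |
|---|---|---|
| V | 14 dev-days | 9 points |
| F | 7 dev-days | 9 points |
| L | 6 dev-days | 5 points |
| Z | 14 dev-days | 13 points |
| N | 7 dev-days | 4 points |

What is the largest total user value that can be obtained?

F + L: effort 7 + 6 = 13 ≤ 15, user value 9 + 5 = 14.
Z: effort 14 ≤ 15, user value 13.
F + N: effort 7 + 7 = 14 ≤ 15, user value 9 + 4 = 13.
Best is F and L with total user value 14.

14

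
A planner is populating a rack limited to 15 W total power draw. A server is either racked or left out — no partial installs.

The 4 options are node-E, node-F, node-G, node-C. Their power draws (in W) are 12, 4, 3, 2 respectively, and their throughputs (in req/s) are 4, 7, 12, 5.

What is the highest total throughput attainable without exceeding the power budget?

24

Allowing fractional choices, the relaxed optimum would be about 26.0, but servers are indivisible.
node-G + node-C: power draw 3 + 2 = 5 ≤ 15, throughput 12 + 5 = 17.
node-F + node-G: power draw 4 + 3 = 7 ≤ 15, throughput 7 + 12 = 19.
node-F + node-G + node-C: power draw 4 + 3 + 2 = 9 ≤ 15, throughput 7 + 12 + 5 = 24.
Best is node-F, node-G, and node-C with total throughput 24.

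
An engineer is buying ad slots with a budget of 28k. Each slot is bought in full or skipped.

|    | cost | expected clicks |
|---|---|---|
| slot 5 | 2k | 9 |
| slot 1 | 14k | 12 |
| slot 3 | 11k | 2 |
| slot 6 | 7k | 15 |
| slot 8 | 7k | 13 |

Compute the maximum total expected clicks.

Allowing fractional choices, the relaxed optimum would be about 47.3, but ad slots are indivisible.
slot 5 + slot 6 + slot 8: cost 2 + 7 + 7 = 16 ≤ 28, expected clicks 9 + 15 + 13 = 37.
slot 5 + slot 3 + slot 6 + slot 8: cost 2 + 11 + 7 + 7 = 27 ≤ 28, expected clicks 9 + 2 + 15 + 13 = 39.
slot 1 + slot 6 + slot 8: cost 14 + 7 + 7 = 28 ≤ 28, expected clicks 12 + 15 + 13 = 40.
Best is slot 1, slot 6, and slot 8 with total expected clicks 40.

40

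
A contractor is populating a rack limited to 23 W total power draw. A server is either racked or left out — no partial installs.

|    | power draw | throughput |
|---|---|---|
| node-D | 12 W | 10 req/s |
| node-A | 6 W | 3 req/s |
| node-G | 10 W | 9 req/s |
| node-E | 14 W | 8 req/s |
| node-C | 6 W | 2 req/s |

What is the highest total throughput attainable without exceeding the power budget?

19

Treat it as a binary knapsack problem.
node-D + node-G: power draw 12 + 10 = 22 ≤ 23, throughput 10 + 9 = 19.
node-A + node-G + node-C: power draw 6 + 10 + 6 = 22 ≤ 23, throughput 3 + 9 + 2 = 14.
node-D + node-A: power draw 12 + 6 = 18 ≤ 23, throughput 10 + 3 = 13.
Best is node-D and node-G with total throughput 19.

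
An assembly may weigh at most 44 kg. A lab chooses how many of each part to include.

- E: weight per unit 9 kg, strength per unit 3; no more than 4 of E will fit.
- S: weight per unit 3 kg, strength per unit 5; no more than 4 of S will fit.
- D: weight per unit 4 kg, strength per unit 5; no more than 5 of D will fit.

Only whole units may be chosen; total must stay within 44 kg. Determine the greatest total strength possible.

S has the best ratio (5/3); taking only S gives at most 4×5 = 20 (stopped by the supply cap of 4).
Mixing does better — 1×E, 4×S, and 5×D: weight 41 ≤ 44, strength 1·3 + 4·5 + 5·5 = 48.

48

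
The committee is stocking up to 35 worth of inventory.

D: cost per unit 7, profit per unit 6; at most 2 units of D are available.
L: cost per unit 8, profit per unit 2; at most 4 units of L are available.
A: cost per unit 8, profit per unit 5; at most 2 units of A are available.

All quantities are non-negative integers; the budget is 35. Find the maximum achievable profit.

2×D and 2×A: cost 30 ≤ 35, profit 2·6 + 2·5 = 22.
2×D, 1×L, and 1×A: cost 30 ≤ 35, profit 2·6 + 1·2 + 1·5 = 19.
Best is 22.

22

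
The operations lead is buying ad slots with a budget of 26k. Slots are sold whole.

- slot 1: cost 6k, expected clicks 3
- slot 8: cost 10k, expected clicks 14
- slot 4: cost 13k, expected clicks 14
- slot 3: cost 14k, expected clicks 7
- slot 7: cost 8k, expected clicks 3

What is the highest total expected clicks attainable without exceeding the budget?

28

Allowing fractional choices, the relaxed optimum would be about 29.5, but ad slots are indivisible.
slot 8 + slot 4: cost 10 + 13 = 23 ≤ 26, expected clicks 14 + 14 = 28.
slot 8 + slot 3: cost 10 + 14 = 24 ≤ 26, expected clicks 14 + 7 = 21.
Best is slot 8 and slot 4 with total expected clicks 28.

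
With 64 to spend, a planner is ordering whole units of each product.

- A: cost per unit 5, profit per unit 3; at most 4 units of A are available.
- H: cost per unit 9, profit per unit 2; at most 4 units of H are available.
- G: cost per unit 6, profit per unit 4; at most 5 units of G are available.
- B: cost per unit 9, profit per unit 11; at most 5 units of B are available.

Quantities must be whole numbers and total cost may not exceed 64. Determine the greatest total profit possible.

67

3×G and 5×B: cost 63 ≤ 64, profit 3·4 + 5·11 = 67.
1×A, 2×G, and 5×B: cost 62 ≤ 64, profit 1·3 + 2·4 + 5·11 = 66.
Best is 67.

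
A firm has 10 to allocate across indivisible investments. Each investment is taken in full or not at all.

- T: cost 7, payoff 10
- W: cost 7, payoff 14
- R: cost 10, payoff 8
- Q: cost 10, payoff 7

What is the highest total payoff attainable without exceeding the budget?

W: cost 7 ≤ 10, payoff 14.
T: cost 7 ≤ 10, payoff 10.
Best is W with total payoff 14.

14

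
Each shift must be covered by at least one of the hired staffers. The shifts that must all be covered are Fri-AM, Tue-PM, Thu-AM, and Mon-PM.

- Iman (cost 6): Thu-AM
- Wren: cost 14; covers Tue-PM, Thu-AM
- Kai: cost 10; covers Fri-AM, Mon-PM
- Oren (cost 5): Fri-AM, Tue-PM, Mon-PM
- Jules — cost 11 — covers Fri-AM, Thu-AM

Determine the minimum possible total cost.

This is a weighted set-cover instance.
Choose Iman and Oren: together they cover Fri-AM, Tue-PM, Thu-AM, Mon-PM — every shift.
Total cost: 6 + 5 = 11.

11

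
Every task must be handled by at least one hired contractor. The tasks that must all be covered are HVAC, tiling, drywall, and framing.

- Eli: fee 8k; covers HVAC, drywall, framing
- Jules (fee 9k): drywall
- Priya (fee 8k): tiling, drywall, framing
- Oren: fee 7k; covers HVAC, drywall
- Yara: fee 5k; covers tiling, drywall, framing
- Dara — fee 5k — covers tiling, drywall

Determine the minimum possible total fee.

12

Choose Oren and Yara: together they cover HVAC, tiling, drywall, framing — every task.
Total fee: 7 + 5 = 12.
No cover costs less than 12.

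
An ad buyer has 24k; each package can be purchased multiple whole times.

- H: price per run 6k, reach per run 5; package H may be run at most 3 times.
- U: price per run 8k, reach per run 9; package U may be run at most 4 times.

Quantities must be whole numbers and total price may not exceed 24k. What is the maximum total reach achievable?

U has the best ratio (9/8); taking only U gives at most 3×9 = 27 (stopped by the price limit).
Optimal: 3×U: price 24 ≤ 24, reach 3·9 = 27.

27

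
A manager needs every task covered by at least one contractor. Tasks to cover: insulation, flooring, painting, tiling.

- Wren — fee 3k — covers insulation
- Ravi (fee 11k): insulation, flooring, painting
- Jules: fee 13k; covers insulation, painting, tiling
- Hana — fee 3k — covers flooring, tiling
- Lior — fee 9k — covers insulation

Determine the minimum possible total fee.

The greedy cost-per-new-task heuristic would pick Hana, Wren, and Ravi for 17, but a cheaper cover exists.
Choose Ravi and Hana: together they cover insulation, flooring, painting, tiling — every task.
Total fee: 11 + 3 = 14.
No cover costs less than 14.

14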